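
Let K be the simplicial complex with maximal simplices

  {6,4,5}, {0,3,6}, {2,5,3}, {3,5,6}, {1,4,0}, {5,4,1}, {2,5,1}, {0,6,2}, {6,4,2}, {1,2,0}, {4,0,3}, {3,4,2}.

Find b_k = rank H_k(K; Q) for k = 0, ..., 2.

b_0 = 1, b_1 = 0, b_2 = 0.

We work with the vertex ordering 0 < 1 < 2 < 3 < 4 < 5 < 6. The simplices of K, each written with vertices in increasing order, are:

  0-simplices (7): [0], [1], [2], [3], [4], [5], [6]
  1-simplices (18): [0,1], [0,2], [0,3], [0,4], [0,6], [1,2], [1,4], [1,5], [2,3], [2,4], [2,5], [2,6], [3,4], [3,5], [3,6], [4,5], [4,6], [5,6]
  2-simplices (12): [0,1,2], [0,1,4], [0,2,6], [0,3,4], [0,3,6], [1,2,5], [1,4,5], [2,3,4], [2,3,5], [2,4,6], [3,5,6], [4,5,6]

so the chain groups are C_0 ≅ Z^7, C_1 ≅ Z^18, C_2 ≅ Z^12.

Boundary ∂_1: C_1 → C_0 maps an edge to its endpoints' difference, ∂[p,q] = q − p. For instance
  ∂[2,3] = [3] − [2].
The 7×18 boundary matrix has rank 6 and Smith normal form diag(1,1,1,1,1,1).

∂_2: C_2 → C_1 sends each 2-simplex [p,q,r] to [q,r] − [p,r] + [p,q]. For instance
  ∂[0,3,6] = [3,6] − [0,6] + [0,3],
  ∂[2,3,5] = [3,5] − [2,5] + [2,3].
This gives a 18×12 integer matrix of rank 12; reducing to Smith normal form yields diagonal entries (1,1,1,1,1,1,1,1,1,1,1,2).

Reading off H_k = ker ∂_k / im ∂_{k+1}:

  H_0: rank C_0 − rank ∂_1 = 7 − 6 = 1, and the invariant factors of ∂_1 are all 1, so H_0 ≅ Z.
  H_1: rank ker ∂_1 − rank ∂_2 = (18 − 6) − 12 = 0, and ∂_2 has invariant factor 2 > 1, so H_1 ≅ Z/2.
  H_2: rank ker ∂_2 − rank ∂_3 = (12 − 12) − 0 = 0, and there is no ∂_3, so H_2 ≅ 0.

(K is a triangulation of the real projective plane RP^2.)

Hence the Betti numbers are b_0 = 1, b_1 = 0, b_2 = 0.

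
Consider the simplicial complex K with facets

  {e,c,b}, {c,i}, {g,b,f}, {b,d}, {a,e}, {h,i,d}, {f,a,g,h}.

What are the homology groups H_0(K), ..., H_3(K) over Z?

Order the vertices as a < b < c < d < e < f < g < h < i. Listing each simplex with vertices in this order, K has dimension 3 with simplices:

  0-simplices (9): a, b, c, d, e, f, g, h, i
  1-simplices (17): ae, af, ag, ah, bc, bd, be, bf, bg, ce, ci, dh, di, fg, fh, gh, hi
  2-simplices (7): afg, afh, agh, bce, bfg, dhi, fgh
  3-simplices (1): afgh

Hence C_0 ≅ Z^9, C_1 ≅ Z^17, C_2 ≅ Z^7, C_3 ≅ Z^1.

Boundary ∂_1: C_1 → C_0 maps an edge to its endpoints' difference, ∂[p,q] = q − p.
The 9×17 boundary matrix has rank 8 and Smith normal form diag(1,1,1,1,1,1,1,1).

Boundary ∂_2: C_2 → C_1 acts by ∂[p,q,r] = [q,r] − [p,r] + [p,q]. For instance
  ∂agh = gh − ah + ag,
  ∂afh = fh − ah + af.
As a 17×7 matrix over Z this has rank 6, with invariant factors (1,1,1,1,1,1).

Boundary ∂_3: C_3 → C_2 sends each 3-simplex σ to the alternating sum Σ_i (−1)^i (σ with its i-th vertex removed). For instance
  ∂afgh = fgh − agh + afh − afg.
This gives a 7×1 integer matrix of rank 1; reducing to Smith normal form yields diagonal entries (1).

Reading off H_k = ker ∂_k / im ∂_{k+1}:

  H_0: rank C_0 − rank ∂_1 = 9 − 8 = 1, and the invariant factors of ∂_1 are all 1, so H_0 = Z.
  H_1: rank ker ∂_1 − rank ∂_2 = (17 − 8) − 6 = 3, and the invariant factors of ∂_2 are all 1, so H_1 = Z^3.
  H_2: rank ker ∂_2 − rank ∂_3 = (7 − 6) − 1 = 0, and the invariant factors of ∂_3 are all 1, so H_2 = 0.
  H_3: rank ker ∂_3 − rank ∂_4 = (1 − 1) − 0 = 0, and there is no ∂_4, so H_3 = 0.

As a check, the Euler characteristic is 9 − 17 + 7 − 1 = -2, which agrees with 1 − 3 + 0 − 0 = -2.

H_0 ≅ Z,  H_1 ≅ Z^3,  H_2 = 0,  H_3 = 0.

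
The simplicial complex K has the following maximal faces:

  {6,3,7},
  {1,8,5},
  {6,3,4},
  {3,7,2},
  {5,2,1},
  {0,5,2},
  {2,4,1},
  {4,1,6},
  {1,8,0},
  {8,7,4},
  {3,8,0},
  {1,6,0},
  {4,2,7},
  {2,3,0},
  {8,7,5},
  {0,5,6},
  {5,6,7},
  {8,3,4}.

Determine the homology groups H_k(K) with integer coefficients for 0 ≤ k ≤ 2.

H_0 ≅ Z,  H_1 ≅ Z ⊕ Z/2,  H_2 = 0.

Take the total order 0 < 1 < 2 < 3 < 4 < 5 < 6 < 7 < 8 on the vertex set. Then K (dimension 2) consists of the simplices:

  0-simplices (9): [0], [1], [2], [3], [4], [5], [6], [7], [8]
  1-simplices (27): (27 of them)
  2-simplices (18): [0,1,6], [0,1,8], [0,2,3], [0,2,5], [0,3,8], [0,5,6], [1,2,4], [1,2,5], [1,4,6], [1,5,8], [2,3,7], [2,4,7], [3,4,6], [3,4,8], [3,6,7], [4,7,8], [5,6,7], [5,7,8]

so the chain groups are C_0 ≅ Z^9, C_1 ≅ Z^27, C_2 ≅ Z^18.

Boundary ∂_1: C_1 → C_0 is given by ∂[p,q] = [q] − [p].
The 9×27 boundary matrix has rank 8 and Smith normal form diag(1,1,1,1,1,1,1,1).

Boundary ∂_2: C_2 → C_1 sends each 2-simplex [p,q,r] to [q,r] − [p,r] + [p,q]. For instance
  ∂[3,4,8] = [4,8] − [3,8] + [3,4],
  ∂[0,2,5] = [2,5] − [0,5] + [0,2].
The 27×18 boundary matrix has rank 18 and Smith normal form diag(1,1,1,1,1,1,1,1,1,1,1,1,1,1,1,1,1,2).

Reading off H_k = ker ∂_k / im ∂_{k+1}:

  H_0: rank C_0 − rank ∂_1 = 9 − 8 = 1, and the invariant factors of ∂_1 are all 1, so H_0 = Z.
  H_1: rank ker ∂_1 − rank ∂_2 = (27 − 8) − 18 = 1, and ∂_2 has invariant factor 2 > 1, so H_1 = Z ⊕ Z/2.
  H_2: rank ker ∂_2 − rank ∂_3 = (18 − 18) − 0 = 0, and there is no ∂_3, so H_2 = 0.

(K is a triangulation of the Klein bottle.)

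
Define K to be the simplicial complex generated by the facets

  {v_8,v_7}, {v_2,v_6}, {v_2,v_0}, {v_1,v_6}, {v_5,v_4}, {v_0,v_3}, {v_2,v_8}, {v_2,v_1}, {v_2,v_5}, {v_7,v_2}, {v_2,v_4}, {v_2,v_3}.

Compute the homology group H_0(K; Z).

H_0 ≅ Z.

We work with the vertex ordering v_0 < v_1 < v_2 < v_3 < v_4 < v_5 < v_6 < v_7 < v_8. The simplices of K, each written with vertices in increasing order, are:

  0-simplices (9): [v_0], [v_1], [v_2], [v_3], [v_4], [v_5], [v_6], [v_7], [v_8]
  1-simplices (12): [v_0,v_2], [v_0,v_3], [v_1,v_2], [v_1,v_6], [v_2,v_3], [v_2,v_4], [v_2,v_5], [v_2,v_6], [v_2,v_7], [v_2,v_8], [v_4,v_5], [v_7,v_8]

giving chain groups C_0 ≅ Z^9, C_1 ≅ Z^12.

∂_1: C_1 → C_0 maps an edge to its endpoints' difference, ∂[p,q] = q − p. For instance
  ∂[v_2,v_3] = [v_3] − [v_2].
As a 9×12 matrix over Z this has rank 8, with invariant factors (1,1,1,1,1,1,1,1).

Now H_k = ker ∂_k / im ∂_{k+1}, so:

  H_0: rank C_0 − rank ∂_1 = 9 − 8 = 1, and the invariant factors of ∂_1 are all 1, so H_0 = Z.

(K is a triangulation of a wedge of 4 circles.)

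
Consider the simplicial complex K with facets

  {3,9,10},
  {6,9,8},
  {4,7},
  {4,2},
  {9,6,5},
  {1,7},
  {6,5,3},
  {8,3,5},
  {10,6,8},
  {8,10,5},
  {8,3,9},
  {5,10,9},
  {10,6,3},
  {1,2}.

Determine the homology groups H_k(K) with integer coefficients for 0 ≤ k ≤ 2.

H_0 = Z^2,  H_1 = Z ⊕ Z/2Z,  H_2 = 0.

We work with the vertex ordering 1 < 2 < 3 < 4 < 5 < 6 < 7 < 8 < 9 < 10. The simplices of K, each written with vertices in increasing order, are:

  0-simplices (10): [1], [2], [3], [4], [5], [6], [7], [8], [9], [10]
  1-simplices (19): [1,2], [1,7], [2,4], [3,5], [3,6], [3,8], [3,9], [3,10], [4,7], [5,6], [5,8], [5,9], [5,10], [6,8], [6,9], [6,10], [8,9], [8,10], [9,10]
  2-simplices (10): [3,5,6], [3,5,8], [3,6,10], [3,8,9], [3,9,10], [5,6,9], [5,8,10], [5,9,10], [6,8,9], [6,8,10]

so the chain groups are C_0 ≅ Z^10, C_1 ≅ Z^19, C_2 ≅ Z^10.

Boundary ∂_1: C_1 → C_0 maps an edge to its endpoints' difference, ∂[p,q] = q − p.
The 10×19 boundary matrix has rank 8 and Smith normal form diag(1,1,1,1,1,1,1,1).

∂_2: C_2 → C_1 sends each 2-simplex [p,q,r] to [q,r] − [p,r] + [p,q]. For instance
  ∂[3,8,9] = [8,9] − [3,9] + [3,8],
  ∂[5,8,10] = [8,10] − [5,10] + [5,8].
This gives a 19×10 integer matrix of rank 10; reducing to Smith normal form yields diagonal entries (1,1,1,1,1,1,1,1,1,2).

From H_k ≅ ker(∂_k) / im(∂_{k+1}) we obtain:

  H_0: rank C_0 − rank ∂_1 = 10 − 8 = 2, and the invariant factors of ∂_1 are all 1, so H_0 ≅ Z^2.
  H_1: rank ker ∂_1 − rank ∂_2 = (19 − 8) − 10 = 1, and ∂_2 has invariant factor 2 > 1, so H_1 ≅ Z ⊕ Z/2Z.
  H_2: rank ker ∂_2 − rank ∂_3 = (10 − 10) − 0 = 0, and there is no ∂_3, so H_2 ≅ 0.

As a check, the Euler characteristic is 10 − 19 + 10 = 1, which agrees with 2 − 1 + 0 = 1.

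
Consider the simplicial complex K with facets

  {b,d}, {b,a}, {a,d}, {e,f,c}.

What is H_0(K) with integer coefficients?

Take the total order a < b < c < d < e < f on the vertex set. Then K (dimension 2) consists of the simplices:

  0-simplices (6): a, b, c, d, e, f
  1-simplices (6): ab, ad, bd, ce, cf, ef
  2-simplices (1): cef

Hence C_0 ≅ Z^6, C_1 ≅ Z^6, C_2 ≅ Z^1.

The boundary map ∂_1: C_1 → C_0 sends each edge [p,q] (with p < q) to q − p. For instance
  ∂ad = d − a.
The 6×6 boundary matrix has rank 4 and Smith normal form diag(1,1,1,1).

∂_2: C_2 → C_1 acts by ∂[p,q,r] = [q,r] − [p,r] + [p,q]. For instance
  ∂cef = ef − cf + ce.
The resulting 6×1 matrix has rank 1, and its Smith normal form has invariant factors (1).

Computing H_k = (kernel of ∂_k) / (image of ∂_{k+1}):

  H_0: rank C_0 − rank ∂_1 = 6 − 4 = 2, and the invariant factors of ∂_1 are all 1, so H_0 = Z^2.

(K is a triangulation of the disjoint union of the circle S^1 and the 2-simplex.)

H_0 ≅ Z^2.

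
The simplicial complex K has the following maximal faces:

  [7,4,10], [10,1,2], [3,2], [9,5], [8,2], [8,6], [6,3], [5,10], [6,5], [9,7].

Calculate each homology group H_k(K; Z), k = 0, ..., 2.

H_0 ≅ Z,  H_1 ≅ Z^3,  H_2 = 0.

Take the total order 1 < 2 < 3 < 4 < 5 < 6 < 7 < 8 < 9 < 10 on the vertex set. Then K (dimension 2) consists of the simplices:

  0-simplices (10): [1], [2], [3], [4], [5], [6], [7], [8], [9], [10]
  1-simplices (14): [1,2], [1,10], [2,3], [2,8], [2,10], [3,6], [4,7], [4,10], [5,6], [5,9], [5,10], [6,8], [7,9], [7,10]
  2-simplices (2): [1,2,10], [4,7,10]

giving chain groups C_0 ≅ Z^10, C_1 ≅ Z^14, C_2 ≅ Z^2.

∂_1: C_1 → C_0 is given by ∂[p,q] = [q] − [p].
The 10×14 boundary matrix has rank 9 and Smith normal form diag(1,1,1,1,1,1,1,1,1).

∂_2: C_2 → C_1 acts by ∂[p,q,r] = [q,r] − [p,r] + [p,q]. For instance
  ∂[4,7,10] = [7,10] − [4,10] + [4,7],
  ∂[1,2,10] = [2,10] − [1,10] + [1,2].
The resulting 14×2 matrix has rank 2, and its Smith normal form has invariant factors (1,1).

Computing H_k = (kernel of ∂_k) / (image of ∂_{k+1}):

  H_0: rank C_0 − rank ∂_1 = 10 − 9 = 1, and the invariant factors of ∂_1 are all 1, so H_0 = Z.
  H_1: rank ker ∂_1 − rank ∂_2 = (14 − 9) − 2 = 3, and the invariant factors of ∂_2 are all 1, so H_1 = Z^3.
  H_2: rank ker ∂_2 − rank ∂_3 = (2 − 2) − 0 = 0, and there is no ∂_3, so H_2 = 0.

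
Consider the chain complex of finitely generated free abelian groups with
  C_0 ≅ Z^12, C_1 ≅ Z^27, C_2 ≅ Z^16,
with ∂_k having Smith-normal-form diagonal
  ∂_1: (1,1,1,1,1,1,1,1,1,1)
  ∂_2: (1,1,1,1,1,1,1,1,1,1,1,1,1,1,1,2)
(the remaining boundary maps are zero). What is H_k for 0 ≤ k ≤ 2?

H_0: b_0 = 12 − 0 − 10 = 2; torsion from ∂_1 factors > 1: none. So H_0 = Z^2.
H_1: b_1 = 27 − 10 − 16 = 1; torsion from ∂_2 factors > 1: [2]. So H_1 = Z ⊕ Z/2.
H_2: b_2 = 16 − 16 − 0 = 0; torsion from ∂_3 factors > 1: none. So H_2 = 0.

H_0 = Z^2,  H_1 = Z ⊕ Z/2,  H_2 = 0.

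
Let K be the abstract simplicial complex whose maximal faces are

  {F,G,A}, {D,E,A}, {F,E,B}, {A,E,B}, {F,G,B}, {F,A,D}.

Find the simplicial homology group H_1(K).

Take the total order A < B < D < E < F < G on the vertex set. Then K (dimension 2) consists of the simplices:

  0-simplices (6): A, B, D, E, F, G
  1-simplices (12): AB, AD, AE, AF, AG, BE, BF, BG, DE, DF, EF, FG
  2-simplices (6): ABE, ADE, ADF, AFG, BEF, BFG

Hence C_0 ≅ Z^6, C_1 ≅ Z^12, C_2 ≅ Z^6.

The boundary map ∂_1: C_1 → C_0 maps an edge to its endpoints' difference, ∂[p,q] = q − p.
This gives a 6×12 integer matrix of rank 5; reducing to Smith normal form yields diagonal entries (1,1,1,1,1).

The boundary map ∂_2: C_2 → C_1 sends each 2-simplex [p,q,r] to [q,r] − [p,r] + [p,q]. For instance
  ∂AFG = FG − AG + AF,
  ∂BEF = EF − BF + BE.
The resulting 12×6 matrix has rank 6, and its Smith normal form has invariant factors (1,1,1,1,1,1).

From H_k ≅ ker(∂_k) / im(∂_{k+1}) we obtain:

  H_1: rank ker ∂_1 − rank ∂_2 = (12 − 5) − 6 = 1, and the invariant factors of ∂_2 are all 1, so H_1 = Z.

H_1 = Z.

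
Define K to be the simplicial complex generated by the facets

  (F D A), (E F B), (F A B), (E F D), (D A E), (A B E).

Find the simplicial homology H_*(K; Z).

H_0 = Z,  H_1 = 0,  H_2 = Z.

Fix the vertex order A < B < D < E < F and write every simplex with vertices in increasing order. Then dim K = 2 and the simplices of K are:

  0-simplices (5): A, B, D, E, F
  1-simplices (9): AB, AD, AE, AF, BE, BF, DE, DF, EF
  2-simplices (6): ABE, ABF, ADE, ADF, BEF, DEF

giving chain groups C_0 ≅ Z^5, C_1 ≅ Z^9, C_2 ≅ Z^6.

Boundary ∂_1: C_1 → C_0 is given by ∂[p,q] = [q] − [p].
This gives a 5×9 integer matrix of rank 4; reducing to Smith normal form yields diagonal entries (1,1,1,1).

Boundary ∂_2: C_2 → C_1 acts by ∂[p,q,r] = [q,r] − [p,r] + [p,q]. For instance
  ∂ADE = DE − AE + AD,
  ∂ABE = BE − AE + AB.
The 9×6 boundary matrix has rank 5 and Smith normal form diag(1,1,1,1,1).

Now H_k = ker ∂_k / im ∂_{k+1}, so:

  H_0: rank C_0 − rank ∂_1 = 5 − 4 = 1, and the invariant factors of ∂_1 are all 1, so H_0 ≅ Z.
  H_1: rank ker ∂_1 − rank ∂_2 = (9 − 4) − 5 = 0, and the invariant factors of ∂_2 are all 1, so H_1 ≅ 0.
  H_2: rank ker ∂_2 − rank ∂_3 = (6 − 5) − 0 = 1, and there is no ∂_3, so H_2 ≅ Z.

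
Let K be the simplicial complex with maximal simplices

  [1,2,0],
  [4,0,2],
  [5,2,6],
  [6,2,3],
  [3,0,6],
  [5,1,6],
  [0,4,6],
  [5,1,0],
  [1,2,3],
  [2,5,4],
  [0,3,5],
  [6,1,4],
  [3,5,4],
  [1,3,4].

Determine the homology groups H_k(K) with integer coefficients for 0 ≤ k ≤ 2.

H_0 = Z,  H_1 = Z^2,  H_2 = Z.

K has 7 vertices, 21 edges, 14 triangles.
rank ∂_0 = 0, rank ∂_1 = 6 ⇒ b_0 = 7 − 0 − 6 = 1; all invariant factors of ∂_1 are 1 so no torsion. So H_0 = Z.
rank ∂_1 = 6, rank ∂_2 = 13 ⇒ b_1 = 21 − 6 − 13 = 2; all invariant factors of ∂_2 are 1 so no torsion. So H_1 = Z^2.
rank ∂_2 = 13, rank ∂_3 = 0 ⇒ b_2 = 14 − 13 − 0 = 1. So H_2 = Z.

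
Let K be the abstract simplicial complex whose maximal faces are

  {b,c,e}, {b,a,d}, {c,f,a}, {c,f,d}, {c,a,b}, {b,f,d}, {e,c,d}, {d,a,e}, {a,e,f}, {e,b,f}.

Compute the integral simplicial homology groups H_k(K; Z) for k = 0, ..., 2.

Order the vertices as a < b < c < d < e < f. Listing each simplex with vertices in this order, K has dimension 2 with simplices:

  0-simplices (6): a, b, c, d, e, f
  1-simplices (15): ab, ac, ad, ae, af, bc, bd, be, bf, cd, ce, cf, de, df, ef
  2-simplices (10): abc, abd, acf, ade, aef, bce, bdf, bef, cde, cdf

Hence C_0 ≅ Z^6, C_1 ≅ Z^15, C_2 ≅ Z^10.

Boundary ∂_1: C_1 → C_0 maps an edge to its endpoints' difference, ∂[p,q] = q − p. For instance
  ∂cd = d − c.
As a 6×15 matrix over Z this has rank 5, with invariant factors (1,1,1,1,1).

The boundary map ∂_2: C_2 → C_1 sends each 2-simplex [p,q,r] to [q,r] − [p,r] + [p,q]. For instance
  ∂bce = ce − be + bc,
  ∂abd = bd − ad + ab.
The 15×10 boundary matrix has rank 10 and Smith normal form diag(1,1,1,1,1,1,1,1,1,2).

From H_k ≅ ker(∂_k) / im(∂_{k+1}) we obtain:

  H_0: rank C_0 − rank ∂_1 = 6 − 5 = 1, and the invariant factors of ∂_1 are all 1, so H_0 ≅ Z.
  H_1: rank ker ∂_1 − rank ∂_2 = (15 − 5) − 10 = 0, and ∂_2 has invariant factor 2 > 1, so H_1 ≅ Z/2Z.
  H_2: rank ker ∂_2 − rank ∂_3 = (10 − 10) − 0 = 0, and there is no ∂_3, so H_2 ≅ 0.

As a check, the Euler characteristic is 6 − 15 + 10 = 1, which agrees with 1 − 0 + 0 = 1.
(K is a triangulation of the real projective plane RP^2.)

H_0 ≅ Z,  H_1 ≅ Z/2Z,  H_2 = 0.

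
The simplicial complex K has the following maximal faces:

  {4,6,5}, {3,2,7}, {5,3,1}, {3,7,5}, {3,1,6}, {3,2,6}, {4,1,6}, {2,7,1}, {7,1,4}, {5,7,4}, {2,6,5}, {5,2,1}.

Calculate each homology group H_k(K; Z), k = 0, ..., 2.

K has 7 vertices, 18 edges, 12 triangles.
rank ∂_0 = 0, rank ∂_1 = 6 ⇒ b_0 = 7 − 0 − 6 = 1; all invariant factors of ∂_1 are 1 so no torsion. So H_0 ≅ Z.
rank ∂_1 = 6, rank ∂_2 = 12 ⇒ b_1 = 18 − 6 − 12 = 0; ∂_2 has invariant factor(s) [2] giving torsion. So H_1 ≅ Z/2Z.
rank ∂_2 = 12, rank ∂_3 = 0 ⇒ b_2 = 12 − 12 − 0 = 0. So H_2 ≅ 0.

H_0 = Z,  H_1 = Z/2Z,  H_2 = 0.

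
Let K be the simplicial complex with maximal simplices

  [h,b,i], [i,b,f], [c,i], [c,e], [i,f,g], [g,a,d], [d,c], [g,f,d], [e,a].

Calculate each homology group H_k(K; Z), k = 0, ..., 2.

H_0 = Z,  H_1 = Z^2,  H_2 = 0.

Order the vertices as a < b < c < d < e < f < g < h < i. Listing each simplex with vertices in this order, K has dimension 2 with simplices:

  0-simplices (9): a, b, c, d, e, f, g, h, i
  1-simplices (15): ad, ae, ag, bf, bh, bi, cd, ce, ci, df, dg, fg, fi, gi, hi
  2-simplices (5): adg, bfi, bhi, dfg, fgi

so the chain groups are C_0 ≅ Z^9, C_1 ≅ Z^15, C_2 ≅ Z^5.

∂_1: C_1 → C_0 sends each edge [p,q] (with p < q) to q − p. For instance
  ∂ce = e − c.
The resulting 9×15 matrix has rank 8, and its Smith normal form has invariant factors (1,1,1,1,1,1,1,1).

∂_2: C_2 → C_1 sends each 2-simplex [p,q,r] to [q,r] − [p,r] + [p,q]. For instance
  ∂bfi = fi − bi + bf,
  ∂bhi = hi − bi + bh.
The resulting 15×5 matrix has rank 5, and its Smith normal form has invariant factors (1,1,1,1,1).

Computing H_k = (kernel of ∂_k) / (image of ∂_{k+1}):

  H_0: rank C_0 − rank ∂_1 = 9 − 8 = 1, and the invariant factors of ∂_1 are all 1, so H_0 = Z.
  H_1: rank ker ∂_1 − rank ∂_2 = (15 − 8) − 5 = 2, and the invariant factors of ∂_2 are all 1, so H_1 = Z^2.
  H_2: rank ker ∂_2 − rank ∂_3 = (5 − 5) − 0 = 0, and there is no ∂_3, so H_2 = 0.

As a check, the Euler characteristic is 9 − 15 + 5 = -1, which agrees with 1 − 2 + 0 = -1.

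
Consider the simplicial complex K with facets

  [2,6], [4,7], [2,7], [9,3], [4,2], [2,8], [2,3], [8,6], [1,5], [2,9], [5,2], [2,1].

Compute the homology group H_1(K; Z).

H_1 = Z^4.

Order the vertices as 1 < 2 < 3 < 4 < 5 < 6 < 7 < 8 < 9. Listing each simplex with vertices in this order, K has dimension 1 with simplices:

  0-simplices (9): [1], [2], [3], [4], [5], [6], [7], [8], [9]
  1-simplices (12): [1,2], [1,5], [2,3], [2,4], [2,5], [2,6], [2,7], [2,8], [2,9], [3,9], [4,7], [6,8]

so the chain groups are C_0 ≅ Z^9, C_1 ≅ Z^12.

Boundary ∂_1: C_1 → C_0 sends each edge [p,q] (with p < q) to q − p.
The resulting 9×12 matrix has rank 8, and its Smith normal form has invariant factors (1,1,1,1,1,1,1,1).

Reading off H_k = ker ∂_k / im ∂_{k+1}:

  H_1: rank ker ∂_1 − rank ∂_2 = (12 − 8) − 0 = 4, and there is no ∂_2, so H_1 = Z^4.

(K is a triangulation of a wedge of 4 circles.)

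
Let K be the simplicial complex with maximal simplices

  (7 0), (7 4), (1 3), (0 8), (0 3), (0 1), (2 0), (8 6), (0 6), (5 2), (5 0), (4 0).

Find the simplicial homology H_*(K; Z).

We work with the vertex ordering 0 < 1 < 2 < 3 < 4 < 5 < 6 < 7 < 8. The simplices of K, each written with vertices in increasing order, are:

  0-simplices (9): [0], [1], [2], [3], [4], [5], [6], [7], [8]
  1-simplices (12): [0,1], [0,2], [0,3], [0,4], [0,5], [0,6], [0,7], [0,8], [1,3], [2,5], [4,7], [6,8]

so the chain groups are C_0 ≅ Z^9, C_1 ≅ Z^12.

Boundary ∂_1: C_1 → C_0 is given by ∂[p,q] = [q] − [p]. For instance
  ∂[0,3] = [3] − [0].
This gives a 9×12 integer matrix of rank 8; reducing to Smith normal form yields diagonal entries (1,1,1,1,1,1,1,1).

From H_k ≅ ker(∂_k) / im(∂_{k+1}) we obtain:

  H_0: rank C_0 − rank ∂_1 = 9 − 8 = 1, and the invariant factors of ∂_1 are all 1, so H_0 = Z.
  H_1: rank ker ∂_1 − rank ∂_2 = (12 − 8) − 0 = 4, and there is no ∂_2, so H_1 = Z^4.

H_0 ≅ Z,  H_1 ≅ Z^4.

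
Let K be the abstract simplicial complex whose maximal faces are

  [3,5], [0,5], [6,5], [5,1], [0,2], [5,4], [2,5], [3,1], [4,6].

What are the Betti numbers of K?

Fix the vertex order 0 < 1 < 2 < 3 < 4 < 5 < 6 and write every simplex with vertices in increasing order. Then dim K = 1 and the simplices of K are:

  0-simplices (7): [0], [1], [2], [3], [4], [5], [6]
  1-simplices (9): [0,2], [0,5], [1,3], [1,5], [2,5], [3,5], [4,5], [4,6], [5,6]

Hence C_0 ≅ Z^7, C_1 ≅ Z^9.

Boundary ∂_1: C_1 → C_0 maps an edge to its endpoints' difference, ∂[p,q] = q − p. For instance
  ∂[0,2] = [2] − [0].
The 7×9 boundary matrix has rank 6 and Smith normal form diag(1,1,1,1,1,1).

Reading off H_k = ker ∂_k / im ∂_{k+1}:

  H_0: rank C_0 − rank ∂_1 = 7 − 6 = 1, and the invariant factors of ∂_1 are all 1, so H_0 = Z.
  H_1: rank ker ∂_1 − rank ∂_2 = (9 − 6) − 0 = 3, and there is no ∂_2, so H_1 = Z^3.

Hence the Betti numbers are b_0 = 1, b_1 = 3.

b_0 = 1, b_1 = 3.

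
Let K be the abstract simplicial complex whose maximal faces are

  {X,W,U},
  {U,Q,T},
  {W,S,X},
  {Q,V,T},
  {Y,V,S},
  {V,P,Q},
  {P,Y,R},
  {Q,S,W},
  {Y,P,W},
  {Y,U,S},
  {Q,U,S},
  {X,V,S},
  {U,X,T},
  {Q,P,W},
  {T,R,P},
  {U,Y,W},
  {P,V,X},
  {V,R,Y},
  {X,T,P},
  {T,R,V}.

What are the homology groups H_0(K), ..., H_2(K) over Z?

H_0 = Z,  H_1 = Z ⊕ Z_2,  H_2 = 0.

K has 10 vertices, 30 edges, 20 triangles.
rank ∂_0 = 0, rank ∂_1 = 9 ⇒ b_0 = 10 − 0 − 9 = 1; all invariant factors of ∂_1 are 1 so no torsion. So H_0 ≅ Z.
rank ∂_1 = 9, rank ∂_2 = 20 ⇒ b_1 = 30 − 9 − 20 = 1; ∂_2 has invariant factor(s) [2] giving torsion. So H_1 ≅ Z ⊕ Z_2.
rank ∂_2 = 20, rank ∂_3 = 0 ⇒ b_2 = 20 − 20 − 0 = 0. So H_2 ≅ 0.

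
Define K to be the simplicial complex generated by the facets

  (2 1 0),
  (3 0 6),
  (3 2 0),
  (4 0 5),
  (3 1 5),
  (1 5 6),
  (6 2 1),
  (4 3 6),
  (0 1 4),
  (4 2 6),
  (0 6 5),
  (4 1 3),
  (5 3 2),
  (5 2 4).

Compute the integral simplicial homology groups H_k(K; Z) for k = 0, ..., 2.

H_0 ≅ Z,  H_1 ≅ Z^2,  H_2 ≅ Z.

We work with the vertex ordering 0 < 1 < 2 < 3 < 4 < 5 < 6. The simplices of K, each written with vertices in increasing order, are:

  0-simplices (7): [0], [1], [2], [3], [4], [5], [6]
  1-simplices (21): [0,1], [0,2], [0,3], [0,4], [0,5], [0,6], [1,2], [1,3], [1,4], [1,5], [1,6], [2,3], [2,4], [2,5], [2,6], [3,4], [3,5], [3,6], [4,5], [4,6], [5,6]
  2-simplices (14): [0,1,2], [0,1,4], [0,2,3], [0,3,6], [0,4,5], [0,5,6], [1,2,6], [1,3,4], [1,3,5], [1,5,6], [2,3,5], [2,4,5], [2,4,6], [3,4,6]

so the chain groups are C_0 ≅ Z^7, C_1 ≅ Z^21, C_2 ≅ Z^14.

∂_1: C_1 → C_0 sends each edge [p,q] (with p < q) to q − p. For instance
  ∂[2,6] = [6] − [2].
This gives a 7×21 integer matrix of rank 6; reducing to Smith normal form yields diagonal entries (1,1,1,1,1,1).

Boundary ∂_2: C_2 → C_1 sends each 2-simplex [p,q,r] to [q,r] − [p,r] + [p,q]. For instance
  ∂[0,3,6] = [3,6] − [0,6] + [0,3],
  ∂[1,3,5] = [3,5] − [1,5] + [1,3].
As a 21×14 matrix over Z this has rank 13, with invariant factors (1,1,1,1,1,1,1,1,1,1,1,1,1).

Reading off H_k = ker ∂_k / im ∂_{k+1}:

  H_0: rank C_0 − rank ∂_1 = 7 − 6 = 1, and the invariant factors of ∂_1 are all 1, so H_0 = Z.
  H_1: rank ker ∂_1 − rank ∂_2 = (21 − 6) − 13 = 2, and the invariant factors of ∂_2 are all 1, so H_1 = Z^2.
  H_2: rank ker ∂_2 − rank ∂_3 = (14 − 13) − 0 = 1, and there is no ∂_3, so H_2 = Z.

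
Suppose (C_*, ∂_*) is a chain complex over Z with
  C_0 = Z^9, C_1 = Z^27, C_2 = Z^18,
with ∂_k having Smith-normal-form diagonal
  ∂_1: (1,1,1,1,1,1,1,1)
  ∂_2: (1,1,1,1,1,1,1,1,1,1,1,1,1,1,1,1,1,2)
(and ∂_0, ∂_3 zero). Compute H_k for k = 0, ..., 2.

H_0: b_0 = 9 − 0 − 8 = 1; torsion from ∂_1 factors > 1: none. So H_0 ≅ Z.
H_1: b_1 = 27 − 8 − 18 = 1; torsion from ∂_2 factors > 1: [2]. So H_1 ≅ Z ⊕ Z/2Z.
H_2: b_2 = 18 − 18 − 0 = 0; torsion from ∂_3 factors > 1: none. So H_2 ≅ 0.

H_0 ≅ Z,  H_1 ≅ Z ⊕ Z/2Z,  H_2 = 0.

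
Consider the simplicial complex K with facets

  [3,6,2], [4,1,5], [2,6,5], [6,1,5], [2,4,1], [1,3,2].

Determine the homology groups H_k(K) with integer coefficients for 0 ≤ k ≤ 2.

H_0 = Z,  H_1 = Z,  H_2 = 0.

Fix the vertex order 1 < 2 < 3 < 4 < 5 < 6 and write every simplex with vertices in increasing order. Then dim K = 2 and the simplices of K are:

  0-simplices (6): [1], [2], [3], [4], [5], [6]
  1-simplices (12): [1,2], [1,3], [1,4], [1,5], [1,6], [2,3], [2,4], [2,5], [2,6], [3,6], [4,5], [5,6]
  2-simplices (6): [1,2,3], [1,2,4], [1,4,5], [1,5,6], [2,3,6], [2,5,6]

giving chain groups C_0 ≅ Z^6, C_1 ≅ Z^12, C_2 ≅ Z^6.

The boundary map ∂_1: C_1 → C_0 sends each edge [p,q] (with p < q) to q − p.
This gives a 6×12 integer matrix of rank 5; reducing to Smith normal form yields diagonal entries (1,1,1,1,1).

The boundary map ∂_2: C_2 → C_1 acts by ∂[p,q,r] = [q,r] − [p,r] + [p,q]. For instance
  ∂[2,3,6] = [3,6] − [2,6] + [2,3],
  ∂[1,2,4] = [2,4] − [1,4] + [1,2].
The resulting 12×6 matrix has rank 6, and its Smith normal form has invariant factors (1,1,1,1,1,1).

Reading off H_k = ker ∂_k / im ∂_{k+1}:

  H_0: rank C_0 − rank ∂_1 = 6 − 5 = 1, and the invariant factors of ∂_1 are all 1, so H_0 = Z.
  H_1: rank ker ∂_1 − rank ∂_2 = (12 − 5) − 6 = 1, and the invariant factors of ∂_2 are all 1, so H_1 = Z.
  H_2: rank ker ∂_2 − rank ∂_3 = (6 − 6) − 0 = 0, and there is no ∂_3, so H_2 = 0.

As a check, the Euler characteristic is 6 − 12 + 6 = 0, which agrees with 1 − 1 + 0 = 0.
(K is a triangulation of the cylinder S^1 x I.)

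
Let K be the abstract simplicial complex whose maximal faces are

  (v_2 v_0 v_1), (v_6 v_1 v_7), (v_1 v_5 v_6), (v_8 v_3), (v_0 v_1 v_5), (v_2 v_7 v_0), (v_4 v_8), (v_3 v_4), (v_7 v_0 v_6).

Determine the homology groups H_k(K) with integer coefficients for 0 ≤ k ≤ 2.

Take the total order v_0 < v_1 < v_2 < v_3 < v_4 < v_5 < v_6 < v_7 < v_8 on the vertex set. Then K (dimension 2) consists of the simplices:

  0-simplices (9): [v_0], [v_1], [v_2], [v_3], [v_4], [v_5], [v_6], [v_7], [v_8]
  1-simplices (15): (15 of them)
  2-simplices (6): [v_0,v_1,v_2], [v_0,v_1,v_5], [v_0,v_2,v_7], [v_0,v_6,v_7], [v_1,v_5,v_6], [v_1,v_6,v_7]

so the chain groups are C_0 ≅ Z^9, C_1 ≅ Z^15, C_2 ≅ Z^6.

The boundary map ∂_1: C_1 → C_0 sends each edge [p,q] (with p < q) to q − p. For instance
  ∂[v_0,v_1] = [v_1] − [v_0].
The resulting 9×15 matrix has rank 7, and its Smith normal form has invariant factors (1,1,1,1,1,1,1).

∂_2: C_2 → C_1 maps a triangle to the signed sum of its edges. For instance
  ∂[v_0,v_2,v_7] = [v_2,v_7] − [v_0,v_7] + [v_0,v_2],
  ∂[v_0,v_1,v_2] = [v_1,v_2] − [v_0,v_2] + [v_0,v_1].
This gives a 15×6 integer matrix of rank 6; reducing to Smith normal form yields diagonal entries (1,1,1,1,1,1).

Now H_k = ker ∂_k / im ∂_{k+1}, so:

  H_0: rank C_0 − rank ∂_1 = 9 − 7 = 2, and the invariant factors of ∂_1 are all 1, so H_0 ≅ Z^2.
  H_1: rank ker ∂_1 − rank ∂_2 = (15 − 7) − 6 = 2, and the invariant factors of ∂_2 are all 1, so H_1 ≅ Z^2.
  H_2: rank ker ∂_2 − rank ∂_3 = (6 − 6) − 0 = 0, and there is no ∂_3, so H_2 ≅ 0.

(K is a triangulation of the disjoint union of the cylinder S^1 x I and the circle S^1.)

H_0 = Z^2,  H_1 = Z^2,  H_2 = 0.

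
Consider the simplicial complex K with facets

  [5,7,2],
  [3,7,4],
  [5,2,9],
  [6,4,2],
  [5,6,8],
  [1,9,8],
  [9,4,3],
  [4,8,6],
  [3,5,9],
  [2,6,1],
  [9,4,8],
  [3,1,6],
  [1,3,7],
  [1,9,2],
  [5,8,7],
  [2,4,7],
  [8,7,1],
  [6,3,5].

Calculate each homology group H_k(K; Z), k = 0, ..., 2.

H_0 = Z,  H_1 = Z^2,  H_2 = Z.

Take the total order 1 < 2 < 3 < 4 < 5 < 6 < 7 < 8 < 9 on the vertex set. Then K (dimension 2) consists of the simplices:

  0-simplices (9): [1], [2], [3], [4], [5], [6], [7], [8], [9]
  1-simplices (27): (27 of them)
  2-simplices (18): [1,2,6], [1,2,9], [1,3,6], [1,3,7], [1,7,8], [1,8,9], [2,4,6], [2,4,7], [2,5,7], [2,5,9], [3,4,7], [3,4,9], [3,5,6], [3,5,9], [4,6,8], [4,8,9], [5,6,8], [5,7,8]

giving chain groups C_0 ≅ Z^9, C_1 ≅ Z^27, C_2 ≅ Z^18.

The boundary map ∂_1: C_1 → C_0 sends each edge [p,q] (with p < q) to q − p. For instance
  ∂[2,9] = [9] − [2].
The 9×27 boundary matrix has rank 8 and Smith normal form diag(1,1,1,1,1,1,1,1).

∂_2: C_2 → C_1 acts by ∂[p,q,r] = [q,r] − [p,r] + [p,q]. For instance
  ∂[1,7,8] = [7,8] − [1,8] + [1,7],
  ∂[2,4,6] = [4,6] − [2,6] + [2,4].
The 27×18 boundary matrix has rank 17 and Smith normal form diag(1,1,1,1,1,1,1,1,1,1,1,1,1,1,1,1,1).

Computing H_k = (kernel of ∂_k) / (image of ∂_{k+1}):

  H_0: rank C_0 − rank ∂_1 = 9 − 8 = 1, and the invariant factors of ∂_1 are all 1, so H_0 = Z.
  H_1: rank ker ∂_1 − rank ∂_2 = (27 − 8) − 17 = 2, and the invariant factors of ∂_2 are all 1, so H_1 = Z^2.
  H_2: rank ker ∂_2 − rank ∂_3 = (18 − 17) − 0 = 1, and there is no ∂_3, so H_2 = Z.

As a check, the Euler characteristic is 9 − 27 + 18 = 0, which agrees with 1 − 2 + 1 = 0.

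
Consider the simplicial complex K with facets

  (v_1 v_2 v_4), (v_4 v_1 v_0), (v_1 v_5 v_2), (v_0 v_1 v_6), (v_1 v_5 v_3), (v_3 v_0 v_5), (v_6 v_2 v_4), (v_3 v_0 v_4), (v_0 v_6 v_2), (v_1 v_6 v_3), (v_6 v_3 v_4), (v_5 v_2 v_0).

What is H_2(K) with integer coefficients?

H_2 ≅ 0.

K has 7 vertices, 18 edges, 12 triangles.
rank ∂_2 = 12, rank ∂_3 = 0 ⇒ b_2 = 12 − 12 − 0 = 0. So H_2 ≅ 0.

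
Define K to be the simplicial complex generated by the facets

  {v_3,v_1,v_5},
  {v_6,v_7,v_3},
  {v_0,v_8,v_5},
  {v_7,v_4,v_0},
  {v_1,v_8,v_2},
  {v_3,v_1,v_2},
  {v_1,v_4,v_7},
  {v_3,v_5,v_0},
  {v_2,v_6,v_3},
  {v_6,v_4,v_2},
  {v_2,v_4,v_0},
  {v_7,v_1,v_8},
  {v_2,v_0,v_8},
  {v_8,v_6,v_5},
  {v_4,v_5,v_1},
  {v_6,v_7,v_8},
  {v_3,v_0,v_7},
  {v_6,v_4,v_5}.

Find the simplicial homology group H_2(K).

Take the total order v_0 < v_1 < v_2 < v_3 < v_4 < v_5 < v_6 < v_7 < v_8 on the vertex set. Then K (dimension 2) consists of the simplices:

  0-simplices (9): [v_0], [v_1], [v_2], [v_3], [v_4], [v_5], [v_6], [v_7], [v_8]
  1-simplices (27): (27 of them)
  2-simplices (18): (18 of them)

so the chain groups are C_0 ≅ Z^9, C_1 ≅ Z^27, C_2 ≅ Z^18.

∂_1: C_1 → C_0 sends each edge [p,q] (with p < q) to q − p. For instance
  ∂[v_2,v_4] = [v_4] − [v_2].
The resulting 9×27 matrix has rank 8, and its Smith normal form has invariant factors (1,1,1,1,1,1,1,1).

∂_2: C_2 → C_1 maps a triangle to the signed sum of its edges. For instance
  ∂[v_1,v_7,v_8] = [v_7,v_8] − [v_1,v_8] + [v_1,v_7],
  ∂[v_3,v_6,v_7] = [v_6,v_7] − [v_3,v_7] + [v_3,v_6].
As a 27×18 matrix over Z this has rank 17, with invariant factors (1,1,1,1,1,1,1,1,1,1,1,1,1,1,1,1,1).

Now H_k = ker ∂_k / im ∂_{k+1}, so:

  H_2: rank ker ∂_2 − rank ∂_3 = (18 − 17) − 0 = 1, and there is no ∂_3, so H_2 ≅ Z.

H_2 = Z.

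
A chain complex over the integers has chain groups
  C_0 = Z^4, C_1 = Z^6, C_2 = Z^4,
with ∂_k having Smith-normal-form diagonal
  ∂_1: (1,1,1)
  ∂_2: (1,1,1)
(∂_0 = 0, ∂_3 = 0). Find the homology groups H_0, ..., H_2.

H_0 = Z,  H_1 = 0,  H_2 = Z.

H_0: b_0 = 4 − 0 − 3 = 1; torsion from ∂_1 factors > 1: none. So H_0 = Z.
H_1: b_1 = 6 − 3 − 3 = 0; torsion from ∂_2 factors > 1: none. So H_1 = 0.
H_2: b_2 = 4 − 3 − 0 = 1; torsion from ∂_3 factors > 1: none. So H_2 = Z.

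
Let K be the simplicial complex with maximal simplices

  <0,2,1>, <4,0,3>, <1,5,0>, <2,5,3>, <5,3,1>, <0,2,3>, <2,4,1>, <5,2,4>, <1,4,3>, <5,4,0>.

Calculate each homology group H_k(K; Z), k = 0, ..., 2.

H_0 = Z,  H_1 = Z/2Z,  H_2 = 0.

Order the vertices as 0 < 1 < 2 < 3 < 4 < 5. Listing each simplex with vertices in this order, K has dimension 2 with simplices:

  0-simplices (6): [0], [1], [2], [3], [4], [5]
  1-simplices (15): [0,1], [0,2], [0,3], [0,4], [0,5], [1,2], [1,3], [1,4], [1,5], [2,3], [2,4], [2,5], [3,4], [3,5], [4,5]
  2-simplices (10): [0,1,2], [0,1,5], [0,2,3], [0,3,4], [0,4,5], [1,2,4], [1,3,4], [1,3,5], [2,3,5], [2,4,5]

giving chain groups C_0 ≅ Z^6, C_1 ≅ Z^15, C_2 ≅ Z^10.

Boundary ∂_1: C_1 → C_0 sends each edge [p,q] (with p < q) to q − p. For instance
  ∂[4,5] = [5] − [4].
This gives a 6×15 integer matrix of rank 5; reducing to Smith normal form yields diagonal entries (1,1,1,1,1).

∂_2: C_2 → C_1 acts by ∂[p,q,r] = [q,r] − [p,r] + [p,q]. For instance
  ∂[0,4,5] = [4,5] − [0,5] + [0,4],
  ∂[0,2,3] = [2,3] − [0,3] + [0,2].
The 15×10 boundary matrix has rank 10 and Smith normal form diag(1,1,1,1,1,1,1,1,1,2).

Reading off H_k = ker ∂_k / im ∂_{k+1}:

  H_0: rank C_0 − rank ∂_1 = 6 − 5 = 1, and the invariant factors of ∂_1 are all 1, so H_0 = Z.
  H_1: rank ker ∂_1 − rank ∂_2 = (15 − 5) − 10 = 0, and ∂_2 has invariant factor 2 > 1, so H_1 = Z/2Z.
  H_2: rank ker ∂_2 − rank ∂_3 = (10 − 10) − 0 = 0, and there is no ∂_3, so H_2 = 0.

As a check, the Euler characteristic is 6 − 15 + 10 = 1, which agrees with 1 − 0 + 0 = 1.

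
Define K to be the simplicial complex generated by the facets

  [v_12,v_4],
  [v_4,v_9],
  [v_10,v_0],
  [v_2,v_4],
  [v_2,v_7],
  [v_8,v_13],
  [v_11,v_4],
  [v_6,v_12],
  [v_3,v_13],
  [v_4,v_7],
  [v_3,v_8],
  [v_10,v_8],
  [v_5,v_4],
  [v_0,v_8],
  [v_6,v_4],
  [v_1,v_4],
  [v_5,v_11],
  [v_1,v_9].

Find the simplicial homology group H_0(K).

Take the total order v_0 < v_1 < v_2 < v_3 < v_4 < v_5 < v_6 < v_7 < v_8 < v_9 < v_10 < v_11 < v_12 < v_13 on the vertex set. Then K (dimension 1) consists of the simplices:

  0-simplices (14): [v_0], [v_1], [v_2], [v_3], [v_4], [v_5], [v_6], [v_7], [v_8], [v_9], [v_10], [v_11], [v_12], [v_13]
  1-simplices (18): (18 of them)

so the chain groups are C_0 ≅ Z^14, C_1 ≅ Z^18.

∂_1: C_1 → C_0 maps an edge to its endpoints' difference, ∂[p,q] = q − p. For instance
  ∂[v_1,v_4] = [v_4] − [v_1].
The resulting 14×18 matrix has rank 12, and its Smith normal form has invariant factors (1,1,1,1,1,1,1,1,1,1,1,1).

From H_k ≅ ker(∂_k) / im(∂_{k+1}) we obtain:

  H_0: rank C_0 − rank ∂_1 = 14 − 12 = 2, and the invariant factors of ∂_1 are all 1, so H_0 = Z^2.

H_0 = Z^2.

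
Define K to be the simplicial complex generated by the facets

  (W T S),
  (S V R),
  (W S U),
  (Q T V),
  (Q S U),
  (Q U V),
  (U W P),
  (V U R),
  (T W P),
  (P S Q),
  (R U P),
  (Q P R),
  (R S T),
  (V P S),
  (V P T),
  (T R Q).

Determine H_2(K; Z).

H_2 ≅ Z.

Order the vertices as P < Q < R < S < T < U < V < W. Listing each simplex with vertices in this order, K has dimension 2 with simplices:

  0-simplices (8): P, Q, R, S, T, U, V, W
  1-simplices (24): PQ, PR, PS, PT, PU, PV, PW, QR, QS, QT, QU, QV, RS, RT, RU, RV, ST, SU, SV, SW, TV, TW, UV, UW
  2-simplices (16): PQR, PQS, PRU, PSV, PTV, PTW, PUW, QRT, QSU, QTV, QUV, RST, RSV, RUV, STW, SUW

giving chain groups C_0 ≅ Z^8, C_1 ≅ Z^24, C_2 ≅ Z^16.

Boundary ∂_1: C_1 → C_0 sends each edge [p,q] (with p < q) to q − p. For instance
  ∂PU = U − P.
The 8×24 boundary matrix has rank 7 and Smith normal form diag(1,1,1,1,1,1,1).

∂_2: C_2 → C_1 maps a triangle to the signed sum of its edges. For instance
  ∂PRU = RU − PU + PR,
  ∂RST = ST − RT + RS.
This gives a 24×16 integer matrix of rank 15; reducing to Smith normal form yields diagonal entries (1,1,1,1,1,1,1,1,1,1,1,1,1,1,1).

Reading off H_k = ker ∂_k / im ∂_{k+1}:

  H_2: rank ker ∂_2 − rank ∂_3 = (16 − 15) − 0 = 1, and there is no ∂_3, so H_2 ≅ Z.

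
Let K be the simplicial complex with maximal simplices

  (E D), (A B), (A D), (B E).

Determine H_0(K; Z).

We work with the vertex ordering A < B < D < E. The simplices of K, each written with vertices in increasing order, are:

  0-simplices (4): A, B, D, E
  1-simplices (4): AB, AD, BE, DE

so the chain groups are C_0 ≅ Z^4, C_1 ≅ Z^4.

The boundary map ∂_1: C_1 → C_0 is given by ∂[p,q] = [q] − [p].
The 4×4 boundary matrix has rank 3 and Smith normal form diag(1,1,1).

Reading off H_k = ker ∂_k / im ∂_{k+1}:

  H_0: rank C_0 − rank ∂_1 = 4 − 3 = 1, and the invariant factors of ∂_1 are all 1, so H_0 = Z.

H_0 ≅ Z.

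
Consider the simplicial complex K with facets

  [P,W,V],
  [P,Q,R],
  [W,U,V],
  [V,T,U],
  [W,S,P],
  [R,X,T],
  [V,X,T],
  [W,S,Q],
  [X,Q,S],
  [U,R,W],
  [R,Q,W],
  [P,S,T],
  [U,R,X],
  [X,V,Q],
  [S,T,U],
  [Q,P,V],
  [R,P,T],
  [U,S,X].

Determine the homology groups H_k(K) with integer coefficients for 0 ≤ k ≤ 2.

H_0 = Z,  H_1 = Z × Z/2,  H_2 = 0.

Take the total order P < Q < R < S < T < U < V < W < X on the vertex set. Then K (dimension 2) consists of the simplices:

  0-simplices (9): P, Q, R, S, T, U, V, W, X
  1-simplices (27): PQ, PR, PS, PT, PV, PW, QR, QS, QV, QW, QX, RT, RU, RW, RX, ST, SU, SW, SX, TU, TV, TX, UV, UW, UX, VW, VX
  2-simplices (18): PQR, PQV, PRT, PST, PSW, PVW, QRW, QSW, QSX, QVX, RTX, RUW, RUX, STU, SUX, TUV, TVX, UVW

giving chain groups C_0 ≅ Z^9, C_1 ≅ Z^27, C_2 ≅ Z^18.

∂_1: C_1 → C_0 sends each edge [p,q] (with p < q) to q − p.
The 9×27 boundary matrix has rank 8 and Smith normal form diag(1,1,1,1,1,1,1,1).

The boundary map ∂_2: C_2 → C_1 sends each 2-simplex [p,q,r] to [q,r] − [p,r] + [p,q]. For instance
  ∂QSX = SX − QX + QS,
  ∂TVX = VX − TX + TV.
The resulting 27×18 matrix has rank 18, and its Smith normal form has invariant factors (1,1,1,1,1,1,1,1,1,1,1,1,1,1,1,1,1,2).

From H_k ≅ ker(∂_k) / im(∂_{k+1}) we obtain:

  H_0: rank C_0 − rank ∂_1 = 9 − 8 = 1, and the invariant factors of ∂_1 are all 1, so H_0 = Z.
  H_1: rank ker ∂_1 − rank ∂_2 = (27 − 8) − 18 = 1, and ∂_2 has invariant factor 2 > 1, so H_1 = Z × Z/2.
  H_2: rank ker ∂_2 − rank ∂_3 = (18 − 18) − 0 = 0, and there is no ∂_3, so H_2 = 0.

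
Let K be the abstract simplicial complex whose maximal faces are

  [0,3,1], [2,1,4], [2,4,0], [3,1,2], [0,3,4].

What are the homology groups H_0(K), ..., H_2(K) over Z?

H_0 ≅ Z,  H_1 ≅ Z,  H_2 = 0.

We work with the vertex ordering 0 < 1 < 2 < 3 < 4. The simplices of K, each written with vertices in increasing order, are:

  0-simplices (5): [0], [1], [2], [3], [4]
  1-simplices (10): [0,1], [0,2], [0,3], [0,4], [1,2], [1,3], [1,4], [2,3], [2,4], [3,4]
  2-simplices (5): [0,1,3], [0,2,4], [0,3,4], [1,2,3], [1,2,4]

giving chain groups C_0 ≅ Z^5, C_1 ≅ Z^10, C_2 ≅ Z^5.

∂_1: C_1 → C_0 maps an edge to its endpoints' difference, ∂[p,q] = q − p.
This gives a 5×10 integer matrix of rank 4; reducing to Smith normal form yields diagonal entries (1,1,1,1).

∂_2: C_2 → C_1 sends each 2-simplex [p,q,r] to [q,r] − [p,r] + [p,q]. For instance
  ∂[1,2,3] = [2,3] − [1,3] + [1,2],
  ∂[0,1,3] = [1,3] − [0,3] + [0,1].
The 10×5 boundary matrix has rank 5 and Smith normal form diag(1,1,1,1,1).

Now H_k = ker ∂_k / im ∂_{k+1}, so:

  H_0: rank C_0 − rank ∂_1 = 5 − 4 = 1, and the invariant factors of ∂_1 are all 1, so H_0 = Z.
  H_1: rank ker ∂_1 − rank ∂_2 = (10 − 4) − 5 = 1, and the invariant factors of ∂_2 are all 1, so H_1 = Z.
  H_2: rank ker ∂_2 − rank ∂_3 = (5 − 5) − 0 = 0, and there is no ∂_3, so H_2 = 0.

As a check, the Euler characteristic is 5 − 10 + 5 = 0, which agrees with 1 − 1 + 0 = 0.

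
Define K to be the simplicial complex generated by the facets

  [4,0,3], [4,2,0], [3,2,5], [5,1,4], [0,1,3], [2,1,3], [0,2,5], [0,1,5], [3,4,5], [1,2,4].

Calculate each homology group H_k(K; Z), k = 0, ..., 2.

H_0 ≅ Z,  H_1 ≅ Z_2,  H_2 = 0.

K has 6 vertices, 15 edges, 10 triangles.
rank ∂_0 = 0, rank ∂_1 = 5 ⇒ b_0 = 6 − 0 − 5 = 1; all invariant factors of ∂_1 are 1 so no torsion. So H_0 = Z.
rank ∂_1 = 5, rank ∂_2 = 10 ⇒ b_1 = 15 − 5 − 10 = 0; ∂_2 has invariant factor(s) [2] giving torsion. So H_1 = Z_2.
rank ∂_2 = 10, rank ∂_3 = 0 ⇒ b_2 = 10 − 10 − 0 = 0. So H_2 = 0.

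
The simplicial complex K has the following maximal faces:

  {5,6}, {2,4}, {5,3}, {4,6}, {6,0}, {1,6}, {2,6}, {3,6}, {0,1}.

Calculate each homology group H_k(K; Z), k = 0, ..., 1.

We work with the vertex ordering 0 < 1 < 2 < 3 < 4 < 5 < 6. The simplices of K, each written with vertices in increasing order, are:

  0-simplices (7): [0], [1], [2], [3], [4], [5], [6]
  1-simplices (9): [0,1], [0,6], [1,6], [2,4], [2,6], [3,5], [3,6], [4,6], [5,6]

so the chain groups are C_0 ≅ Z^7, C_1 ≅ Z^9.

Boundary ∂_1: C_1 → C_0 is given by ∂[p,q] = [q] − [p]. For instance
  ∂[3,6] = [6] − [3].
The 7×9 boundary matrix has rank 6 and Smith normal form diag(1,1,1,1,1,1).

From H_k ≅ ker(∂_k) / im(∂_{k+1}) we obtain:

  H_0: rank C_0 − rank ∂_1 = 7 − 6 = 1, and the invariant factors of ∂_1 are all 1, so H_0 ≅ Z.
  H_1: rank ker ∂_1 − rank ∂_2 = (9 − 6) − 0 = 3, and there is no ∂_2, so H_1 ≅ Z^3.

H_0 = Z,  H_1 = Z^3.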